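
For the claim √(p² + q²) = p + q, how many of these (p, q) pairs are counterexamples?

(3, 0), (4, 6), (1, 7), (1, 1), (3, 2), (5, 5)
Testing each pair:
(3, 0): LHS = 3, RHS = 3 → satisfies claim
(4, 6): LHS = 2·√(13) ≈ 7.211, RHS = 10 → counterexample
(1, 7): LHS = 5·√(2) ≈ 7.071, RHS = 8 → counterexample
(1, 1): LHS = √(2) ≈ 1.414, RHS = 2 → counterexample
(3, 2): LHS = √(13) ≈ 3.606, RHS = 5 → counterexample
(5, 5): LHS = 5·√(2) ≈ 7.071, RHS = 10 → counterexample

That makes 5 counterexamples.

Answer: 5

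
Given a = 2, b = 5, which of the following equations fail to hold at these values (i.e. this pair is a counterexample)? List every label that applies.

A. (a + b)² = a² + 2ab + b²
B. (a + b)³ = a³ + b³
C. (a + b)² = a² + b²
Evaluating each claim at the given values:
A. LHS = 49, RHS = 49 → holds here (LHS = RHS)
B. LHS = 343, RHS = 133 → fails here (LHS ≠ RHS)
C. LHS = 49, RHS = 29 → fails here (LHS ≠ RHS)

Answer: B, C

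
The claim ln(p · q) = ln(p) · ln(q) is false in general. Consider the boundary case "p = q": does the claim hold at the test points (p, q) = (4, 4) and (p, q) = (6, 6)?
At (4, 4): LHS = ln(16) ≈ 2.773 ≠ RHS = ln(4)² ≈ 1.922
At (6, 6): LHS = ln(36) ≈ 3.584 ≠ RHS = ln(6)² ≈ 3.21

Answer: No, fails at both test points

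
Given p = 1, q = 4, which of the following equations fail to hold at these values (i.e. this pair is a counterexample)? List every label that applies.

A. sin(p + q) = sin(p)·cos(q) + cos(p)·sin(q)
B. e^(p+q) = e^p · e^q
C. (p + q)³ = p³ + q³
C

Evaluating each claim at the given values:
A. LHS = sin(5) ≈ -0.9589, RHS = sin(1)·cos(4) + sin(4)·cos(1) ≈ -0.9589 → holds here (LHS = RHS)
B. LHS = e^5 ≈ 148.4, RHS = e^5 ≈ 148.4 → holds here (LHS = RHS)
C. LHS = 125, RHS = 65 → fails here (LHS ≠ RHS)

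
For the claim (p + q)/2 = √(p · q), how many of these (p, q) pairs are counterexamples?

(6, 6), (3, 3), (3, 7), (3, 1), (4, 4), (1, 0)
3

Testing each pair:
(6, 6): LHS = 6, RHS = 6 → satisfies claim
(3, 3): LHS = 3, RHS = 3 → satisfies claim
(3, 7): LHS = 5, RHS = √(21) ≈ 4.583 → counterexample
(3, 1): LHS = 2, RHS = √(3) ≈ 1.732 → counterexample
(4, 4): LHS = 4, RHS = 4 → satisfies claim
(1, 0): LHS = 1/2, RHS = 0 → counterexample

That makes 3 counterexamples.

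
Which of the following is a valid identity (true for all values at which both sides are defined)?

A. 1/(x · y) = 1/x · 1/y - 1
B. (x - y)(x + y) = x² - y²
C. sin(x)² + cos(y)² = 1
B

A: fails at (1, 4) — LHS = 1/4, RHS = -3/4.
B: holds — e.g. at (2, 5), both sides equal -21.
C: fails at (1, 4) — LHS = cos(4)² + sin(1)² ≈ 1.135, RHS = 1.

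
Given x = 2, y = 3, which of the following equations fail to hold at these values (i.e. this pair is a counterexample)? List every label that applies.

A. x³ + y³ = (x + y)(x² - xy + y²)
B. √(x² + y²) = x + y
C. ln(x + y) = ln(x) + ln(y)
Evaluating each claim at the given values:
A. LHS = 35, RHS = 35 → holds here (LHS = RHS)
B. LHS = √(13) ≈ 3.606, RHS = 5 → fails here (LHS ≠ RHS)
C. LHS = ln(5) ≈ 1.609, RHS = ln(2) + ln(3) ≈ 1.792 → fails here (LHS ≠ RHS)

Answer: B, C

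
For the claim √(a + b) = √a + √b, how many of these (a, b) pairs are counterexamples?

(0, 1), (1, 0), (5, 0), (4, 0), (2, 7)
Testing each pair:
(0, 1): LHS = 1, RHS = 1 → satisfies claim
(1, 0): LHS = 1, RHS = 1 → satisfies claim
(5, 0): LHS = √(5) ≈ 2.236, RHS = √(5) ≈ 2.236 → satisfies claim
(4, 0): LHS = 2, RHS = 2 → satisfies claim
(2, 7): LHS = 3, RHS = √(2) + √(7) ≈ 4.06 → counterexample

That makes 1 counterexample.

Answer: 1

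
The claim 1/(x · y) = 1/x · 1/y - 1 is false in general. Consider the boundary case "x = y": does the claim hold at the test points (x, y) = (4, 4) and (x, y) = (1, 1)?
At (4, 4): LHS = 1/16 ≠ RHS = -15/16
At (1, 1): LHS = 1 ≠ RHS = 0

Answer: No, fails at both test points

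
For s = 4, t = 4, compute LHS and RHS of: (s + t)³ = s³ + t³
LHS = (4 + 4)³ = 512
RHS = 4³ + 4³ = 128

LHS ≠ RHS, so the equation does not hold here.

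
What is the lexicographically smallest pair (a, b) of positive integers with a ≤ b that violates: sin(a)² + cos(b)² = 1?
At (1, 1): both sides equal 1, so it holds there.

Substituting (1, 2) into the claim:
LHS = sin(1)² + cos(2)² ≈ 0.8813
RHS = 1

Since LHS ≠ RHS, this pair disproves the claim, and no lexicographically smaller pair (a ≤ b, positive integers) does.

For instance (2, 6) is also a counterexample (LHS = sin(2)² + cos(6)² ≈ 1.749, RHS = 1), but it's lexicographically larger.

Answer: (a, b) = (1, 2)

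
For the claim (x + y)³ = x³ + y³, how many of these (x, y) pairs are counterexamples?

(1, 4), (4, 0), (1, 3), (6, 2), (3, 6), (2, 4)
5

Testing each pair:
(1, 4): LHS = 125, RHS = 65 → counterexample
(4, 0): LHS = 64, RHS = 64 → satisfies claim
(1, 3): LHS = 64, RHS = 28 → counterexample
(6, 2): LHS = 512, RHS = 224 → counterexample
(3, 6): LHS = 729, RHS = 243 → counterexample
(2, 4): LHS = 216, RHS = 72 → counterexample

That makes 5 counterexamples.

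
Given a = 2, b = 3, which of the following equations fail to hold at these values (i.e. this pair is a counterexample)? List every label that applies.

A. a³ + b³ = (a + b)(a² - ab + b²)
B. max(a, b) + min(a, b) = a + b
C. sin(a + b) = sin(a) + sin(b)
C

Evaluating each claim at the given values:
A. LHS = 35, RHS = 35 → holds here (LHS = RHS)
B. LHS = 5, RHS = 5 → holds here (LHS = RHS)
C. LHS = sin(5) ≈ -0.9589, RHS = sin(3) + sin(2) ≈ 1.05 → fails here (LHS ≠ RHS)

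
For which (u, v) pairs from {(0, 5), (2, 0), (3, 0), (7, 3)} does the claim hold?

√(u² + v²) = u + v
Testing each pair:
(0, 5): LHS = 5, RHS = 5 → holds
(2, 0): LHS = 2, RHS = 2 → holds
(3, 0): LHS = 3, RHS = 3 → holds
(7, 3): LHS = √(58) ≈ 7.616, RHS = 10 → fails

3 of 4 pairs satisfy the claim.

Answer: (0, 5), (2, 0), (3, 0)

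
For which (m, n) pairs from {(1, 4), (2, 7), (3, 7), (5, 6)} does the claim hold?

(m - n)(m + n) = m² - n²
All pairs

Testing each pair:
(1, 4): LHS = -15, RHS = -15 → holds
(2, 7): LHS = -45, RHS = -45 → holds
(3, 7): LHS = -40, RHS = -40 → holds
(5, 6): LHS = -11, RHS = -11 → holds

Every pair satisfies the claim.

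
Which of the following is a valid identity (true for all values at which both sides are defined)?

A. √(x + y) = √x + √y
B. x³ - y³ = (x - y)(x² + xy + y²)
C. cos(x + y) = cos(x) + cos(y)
A: fails at (2, 3) — LHS = √(5) ≈ 2.236, RHS = √(2) + √(3) ≈ 3.146.
B: holds — e.g. at (1, 2), both sides equal -7.
C: fails at (2, 5) — LHS = cos(7) ≈ 0.7539, RHS = cos(2) + cos(5) ≈ -0.1325.

Answer: B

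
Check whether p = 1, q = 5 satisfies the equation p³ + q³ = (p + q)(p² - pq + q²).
Holds

Substituting p = 1, q = 5:

LHS = 1³ + 5³ = 126
RHS = (1 + 5)(1² - 1·5 + 5²) = 126

LHS = RHS, so the equation holds at this point.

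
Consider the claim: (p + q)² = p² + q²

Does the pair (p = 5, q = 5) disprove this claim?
Yes

Substituting p = 5, q = 5:
LHS = (5 + 5)² = 100
RHS = 5² + 5² = 50

Since LHS ≠ RHS, this pair disproves the claim.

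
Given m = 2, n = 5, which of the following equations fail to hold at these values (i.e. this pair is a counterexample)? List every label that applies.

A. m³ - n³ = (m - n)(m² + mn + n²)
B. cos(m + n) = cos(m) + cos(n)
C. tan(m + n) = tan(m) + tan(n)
Evaluating each claim at the given values:
A. LHS = -117, RHS = -117 → holds here (LHS = RHS)
B. LHS = cos(7) ≈ 0.7539, RHS = cos(2) + cos(5) ≈ -0.1325 → fails here (LHS ≠ RHS)
C. LHS = tan(7) ≈ 0.8714, RHS = tan(5) + tan(2) ≈ -5.566 → fails here (LHS ≠ RHS)

Answer: B, C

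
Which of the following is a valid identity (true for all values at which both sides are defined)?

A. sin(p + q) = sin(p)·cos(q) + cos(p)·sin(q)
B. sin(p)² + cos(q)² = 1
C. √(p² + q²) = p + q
A

A: holds — e.g. at (3, 3), both sides equal sin(6) ≈ -0.2794.
B: fails at (2, 3) — LHS = sin(2)² + cos(3)² ≈ 1.807, RHS = 1.
C: fails at (5, 8) — LHS = √(89) ≈ 9.434, RHS = 13.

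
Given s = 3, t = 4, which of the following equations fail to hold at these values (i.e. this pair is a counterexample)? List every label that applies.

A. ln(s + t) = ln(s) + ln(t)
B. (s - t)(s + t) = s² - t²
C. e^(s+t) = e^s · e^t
Evaluating each claim at the given values:
A. LHS = ln(7) ≈ 1.946, RHS = ln(3) + ln(4) ≈ 2.485 → fails here (LHS ≠ RHS)
B. LHS = -7, RHS = -7 → holds here (LHS = RHS)
C. LHS = e^7 ≈ 1097, RHS = e^7 ≈ 1097 → holds here (LHS = RHS)

Answer: A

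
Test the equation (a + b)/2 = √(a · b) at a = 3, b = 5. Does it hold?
Fails

Substituting a = 3, b = 5:

LHS = (3 + 5)/2 = 4
RHS = √(3 · 5) = √(15) ≈ 3.873

LHS ≠ RHS, so the equation does not hold at this point.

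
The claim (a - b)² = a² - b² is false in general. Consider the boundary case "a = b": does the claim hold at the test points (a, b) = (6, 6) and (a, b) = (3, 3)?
At (6, 6): LHS = 0, RHS = 0 → equal
At (3, 3): LHS = 0, RHS = 0 → equal

So the claim does hold at both of these boundary points, even though it is not an identity.

Answer: Yes, holds at both test points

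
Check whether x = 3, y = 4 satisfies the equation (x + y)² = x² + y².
Fails

Substituting x = 3, y = 4:

LHS = (3 + 4)² = 49
RHS = 3² + 4² = 25

LHS ≠ RHS, so the equation does not hold at this point.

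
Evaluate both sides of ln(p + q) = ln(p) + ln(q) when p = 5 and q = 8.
LHS = ln(5 + 8) = ln(13) ≈ 2.565
RHS = ln(5) + ln(8) ≈ 3.689

LHS ≠ RHS (they differ by about 1.124), so the equation does not hold here.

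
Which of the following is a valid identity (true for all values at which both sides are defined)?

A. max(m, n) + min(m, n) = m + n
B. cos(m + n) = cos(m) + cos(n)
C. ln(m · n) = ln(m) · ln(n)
A: holds — e.g. at (3, 4), both sides equal 7.
B: fails at (2, 3) — LHS = cos(5) ≈ 0.2837, RHS = cos(3) + cos(2) ≈ -1.406.
C: fails at (4, 5) — LHS = ln(20) ≈ 2.996, RHS = ln(4)·ln(5) ≈ 2.231.

Answer: A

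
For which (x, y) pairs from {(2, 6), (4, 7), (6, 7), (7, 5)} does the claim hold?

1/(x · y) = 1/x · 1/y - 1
Testing each pair:
(2, 6): LHS = 1/12, RHS = -11/12 → fails
(4, 7): LHS = 1/28, RHS = -27/28 → fails
(6, 7): LHS = 1/42, RHS = -41/42 → fails
(7, 5): LHS = 1/35, RHS = -34/35 → fails

No pair satisfies the claim.

Answer: None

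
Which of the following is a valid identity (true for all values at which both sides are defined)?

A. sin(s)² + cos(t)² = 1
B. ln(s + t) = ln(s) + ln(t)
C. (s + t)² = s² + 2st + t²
C

A: fails at (2, 7) — LHS = cos(7)² + sin(2)² ≈ 1.395, RHS = 1.
B: fails at (4, 6) — LHS = ln(10) ≈ 2.303, RHS = ln(4) + ln(6) ≈ 3.178.
C: holds — e.g. at (1, 3), both sides equal 16.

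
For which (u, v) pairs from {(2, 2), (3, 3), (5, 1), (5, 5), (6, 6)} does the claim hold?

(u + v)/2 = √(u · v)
Testing each pair:
(2, 2): LHS = 2, RHS = 2 → holds
(3, 3): LHS = 3, RHS = 3 → holds
(5, 1): LHS = 3, RHS = √(5) ≈ 2.236 → fails
(5, 5): LHS = 5, RHS = 5 → holds
(6, 6): LHS = 6, RHS = 6 → holds

4 of 5 pairs satisfy the claim.

Answer: (2, 2), (3, 3), (5, 5), (6, 6)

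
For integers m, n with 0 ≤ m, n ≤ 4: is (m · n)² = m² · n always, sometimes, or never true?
It holds at (m, n) = (0, 1) (both sides equal 0), but fails at (m, n) = (3, 2) (LHS = 36, RHS = 18).

Answer: Sometimes true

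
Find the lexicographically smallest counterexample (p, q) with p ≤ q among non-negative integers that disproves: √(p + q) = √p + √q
(p, q) = (1, 1)

At (0, 0): both sides equal 0, so it holds there.
At (0, 7): both sides equal √(7) ≈ 2.646, so it holds there.

Substituting (1, 1) into the claim:
LHS = √(1 + 1) = √(2) ≈ 1.414
RHS = √1 + √1 = 2

Since LHS ≠ RHS, this pair disproves the claim, and no lexicographically smaller pair (p ≤ q, non-negative integers) does.

For instance (4, 5) is also a counterexample (LHS = 3, RHS = 2 + √(5) ≈ 4.236), but it's lexicographically larger.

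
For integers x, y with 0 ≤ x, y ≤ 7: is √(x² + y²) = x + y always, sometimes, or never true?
Sometimes true

It holds at (x, y) = (1, 0) (both sides equal 1), but fails at (x, y) = (5, 7) (LHS = √(74) ≈ 8.602, RHS = 12).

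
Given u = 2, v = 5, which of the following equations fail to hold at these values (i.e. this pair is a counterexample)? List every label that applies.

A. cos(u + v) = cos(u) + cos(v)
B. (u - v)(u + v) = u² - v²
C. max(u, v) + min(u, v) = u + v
A

Evaluating each claim at the given values:
A. LHS = cos(7) ≈ 0.7539, RHS = cos(2) + cos(5) ≈ -0.1325 → fails here (LHS ≠ RHS)
B. LHS = -21, RHS = -21 → holds here (LHS = RHS)
C. LHS = 7, RHS = 7 → holds here (LHS = RHS)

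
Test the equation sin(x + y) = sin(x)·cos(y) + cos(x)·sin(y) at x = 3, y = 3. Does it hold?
Holds

Substituting x = 3, y = 3:

LHS = sin(3 + 3) = sin(6) ≈ -0.2794
RHS = sin(3)·cos(3) + cos(3)·sin(3) = 2·sin(3)·cos(3) ≈ -0.2794

LHS = RHS, so the equation holds at this point.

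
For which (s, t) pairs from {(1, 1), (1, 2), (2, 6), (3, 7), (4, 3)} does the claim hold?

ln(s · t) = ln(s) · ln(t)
Testing each pair:
(1, 1): LHS = 0, RHS = 0 → holds
(1, 2): LHS = ln(2) ≈ 0.6931, RHS = 0 → fails
(2, 6): LHS = ln(12) ≈ 2.485, RHS = ln(2)·ln(6) ≈ 1.242 → fails
(3, 7): LHS = ln(21) ≈ 3.045, RHS = ln(3)·ln(7) ≈ 2.138 → fails
(4, 3): LHS = ln(12) ≈ 2.485, RHS = ln(3)·ln(4) ≈ 1.523 → fails

1 of 5 pairs satisfies the claim.

Answer: (1, 1)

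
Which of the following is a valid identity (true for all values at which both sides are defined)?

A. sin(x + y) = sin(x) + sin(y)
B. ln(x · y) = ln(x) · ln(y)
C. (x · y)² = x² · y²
C

A: fails at (2, 4) — LHS = sin(6) ≈ -0.2794, RHS = sin(4) + sin(2) ≈ 0.1525.
B: fails at (5, 8) — LHS = ln(40) ≈ 3.689, RHS = ln(5)·ln(8) ≈ 3.347.
C: holds — e.g. at (3, 7), both sides equal 441.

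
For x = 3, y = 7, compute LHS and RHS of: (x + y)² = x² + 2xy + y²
LHS = (3 + 7)² = 100
RHS = 3² + 2·3·7 + 7² = 100

LHS = RHS: the two sides agree.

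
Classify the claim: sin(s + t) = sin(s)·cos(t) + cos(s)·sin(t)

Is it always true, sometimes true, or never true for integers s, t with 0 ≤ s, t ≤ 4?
The identity holds for every pair in the range. For instance at (s, t) = (3, 0): both sides equal sin(3) ≈ 0.1411.

Answer: Always true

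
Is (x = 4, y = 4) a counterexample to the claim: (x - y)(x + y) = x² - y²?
No

Substituting x = 4, y = 4:
LHS = (4 - 4)(4 + 4) = 0
RHS = 4² - 4² = 0

The sides agree, so this pair does not disprove the claim.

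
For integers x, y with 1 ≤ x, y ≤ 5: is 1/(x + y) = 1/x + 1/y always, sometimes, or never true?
Never true

The claim fails for every pair in the range. For instance at (x, y) = (3, 1): LHS = 1/4, RHS = 4/3.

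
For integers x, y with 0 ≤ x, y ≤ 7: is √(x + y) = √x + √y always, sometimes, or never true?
Sometimes true

It holds at (x, y) = (0, 6) (both sides equal √(6) ≈ 2.449), but fails at (x, y) = (4, 5) (LHS = 3, RHS = 2 + √(5) ≈ 4.236).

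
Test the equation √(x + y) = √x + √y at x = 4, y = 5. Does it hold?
Substituting x = 4, y = 5:

LHS = √(4 + 5) = 3
RHS = √4 + √5 = 2 + √(5) ≈ 4.236

LHS ≠ RHS, so the equation does not hold at this point.

Answer: Fails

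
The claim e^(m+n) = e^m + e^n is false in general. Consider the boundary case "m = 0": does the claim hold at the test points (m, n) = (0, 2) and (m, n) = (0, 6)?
At (0, 2): LHS = e^2 ≈ 7.389 ≠ RHS = 1 + e^2 ≈ 8.389
At (0, 6): LHS = e^6 ≈ 403.4 ≠ RHS = 1 + e^6 ≈ 404.4

Answer: No, fails at both test points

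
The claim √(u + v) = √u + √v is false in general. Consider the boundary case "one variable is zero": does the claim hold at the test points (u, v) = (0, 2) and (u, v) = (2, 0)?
At (0, 2): LHS = √(2) ≈ 1.414, RHS = √(2) ≈ 1.414 → equal
At (2, 0): LHS = √(2) ≈ 1.414, RHS = √(2) ≈ 1.414 → equal

So the claim does hold at both of these boundary points, even though it is not an identity.

Answer: Yes, holds at both test points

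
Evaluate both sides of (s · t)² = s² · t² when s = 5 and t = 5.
LHS = (5 · 5)² = 625
RHS = 5² · 5² = 625

LHS = RHS: the two sides agree.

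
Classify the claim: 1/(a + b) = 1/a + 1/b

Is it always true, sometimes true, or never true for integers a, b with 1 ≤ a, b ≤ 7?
The claim fails for every pair in the range. For instance at (a, b) = (1, 1): LHS = 1/2, RHS = 2.

Answer: Never true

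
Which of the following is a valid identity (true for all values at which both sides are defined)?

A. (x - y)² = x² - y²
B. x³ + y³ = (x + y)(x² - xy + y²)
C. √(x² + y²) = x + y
A: fails at (6, 7) — LHS = 1, RHS = -13.
B: holds — e.g. at (2, 7), both sides equal 351.
C: fails at (4, 4) — LHS = 4·√(2) ≈ 5.657, RHS = 8.

Answer: B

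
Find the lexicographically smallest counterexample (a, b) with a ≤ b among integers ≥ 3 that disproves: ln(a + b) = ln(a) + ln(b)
(a, b) = (3, 3)

Substituting (3, 3) into the claim:
LHS = ln(3 + 3) = ln(6) ≈ 1.792
RHS = ln(3) + ln(3) = 2·ln(3) ≈ 2.197

Since LHS ≠ RHS, this pair disproves the claim, and no lexicographically smaller pair (a ≤ b, integers ≥ 3) does.

For instance (4, 8) is also a counterexample (LHS = ln(12) ≈ 2.485, RHS = ln(4) + ln(8) ≈ 3.466), but it's lexicographically larger.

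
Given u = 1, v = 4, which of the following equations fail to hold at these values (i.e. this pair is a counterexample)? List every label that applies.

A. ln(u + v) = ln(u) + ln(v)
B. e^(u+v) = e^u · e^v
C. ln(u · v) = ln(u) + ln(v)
Evaluating each claim at the given values:
A. LHS = ln(5) ≈ 1.609, RHS = ln(4) ≈ 1.386 → fails here (LHS ≠ RHS)
B. LHS = e^5 ≈ 148.4, RHS = e^5 ≈ 148.4 → holds here (LHS = RHS)
C. LHS = ln(4) ≈ 1.386, RHS = ln(4) ≈ 1.386 → holds here (LHS = RHS)

Answer: A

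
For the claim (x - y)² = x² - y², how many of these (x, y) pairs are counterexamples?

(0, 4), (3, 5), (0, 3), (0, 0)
3

Testing each pair:
(0, 4): LHS = 16, RHS = -16 → counterexample
(3, 5): LHS = 4, RHS = -16 → counterexample
(0, 3): LHS = 9, RHS = -9 → counterexample
(0, 0): LHS = 0, RHS = 0 → satisfies claim

That makes 3 counterexamples.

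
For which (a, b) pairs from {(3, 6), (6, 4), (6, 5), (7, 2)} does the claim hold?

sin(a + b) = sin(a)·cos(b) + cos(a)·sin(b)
Testing each pair:
(3, 6): LHS = sin(9) ≈ 0.4121, RHS = sin(3)·cos(6) + sin(6)·cos(3) ≈ 0.4121 → holds
(6, 4): LHS = sin(10) ≈ -0.544, RHS = sin(4)·cos(6) + sin(6)·cos(4) ≈ -0.544 → holds
(6, 5): LHS = sin(11) ≈ -1, RHS = sin(5)·cos(6) + sin(6)·cos(5) ≈ -1 → holds
(7, 2): LHS = sin(9) ≈ 0.4121, RHS = sin(7)·cos(2) + sin(2)·cos(7) ≈ 0.4121 → holds

Every pair satisfies the claim.

Answer: All pairs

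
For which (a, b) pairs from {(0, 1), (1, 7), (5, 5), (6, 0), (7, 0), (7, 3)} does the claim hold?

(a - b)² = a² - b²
Testing each pair:
(0, 1): LHS = 1, RHS = -1 → fails
(1, 7): LHS = 36, RHS = -48 → fails
(5, 5): LHS = 0, RHS = 0 → holds
(6, 0): LHS = 36, RHS = 36 → holds
(7, 0): LHS = 49, RHS = 49 → holds
(7, 3): LHS = 16, RHS = 40 → fails

3 of 6 pairs satisfy the claim.

Answer: (5, 5), (6, 0), (7, 0)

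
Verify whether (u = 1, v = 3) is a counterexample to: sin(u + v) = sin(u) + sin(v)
Substituting u = 1, v = 3:
LHS = sin(1 + 3) = sin(4) ≈ -0.7568
RHS = sin(1) + sin(3) ≈ 0.9826

Since LHS ≠ RHS, this pair disproves the claim.

Answer: Yes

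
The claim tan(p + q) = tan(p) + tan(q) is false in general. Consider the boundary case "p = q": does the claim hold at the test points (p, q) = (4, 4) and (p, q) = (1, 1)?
At (4, 4): LHS = tan(8) ≈ -6.8 ≠ RHS = 2·tan(4) ≈ 2.316
At (1, 1): LHS = tan(2) ≈ -2.185 ≠ RHS = 2·tan(1) ≈ 3.115

Answer: No, fails at both test points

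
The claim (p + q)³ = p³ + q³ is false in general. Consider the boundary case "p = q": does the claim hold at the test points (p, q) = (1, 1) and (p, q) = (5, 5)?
At (1, 1): LHS = 8 ≠ RHS = 2
At (5, 5): LHS = 1000 ≠ RHS = 250

Answer: No, fails at both test points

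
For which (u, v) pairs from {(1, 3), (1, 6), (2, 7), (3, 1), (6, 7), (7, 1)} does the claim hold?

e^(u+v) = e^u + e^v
Testing each pair:
(1, 3): LHS = e^4 ≈ 54.6, RHS = e + e^3 ≈ 22.8 → fails
(1, 6): LHS = e^7 ≈ 1097, RHS = e + e^6 ≈ 406.1 → fails
(2, 7): LHS = e^9 ≈ 8103, RHS = e^2 + e^7 ≈ 1104 → fails
(3, 1): LHS = e^4 ≈ 54.6, RHS = e + e^3 ≈ 22.8 → fails
(6, 7): LHS = e^13 ≈ 442413.4, RHS = e^6 + e^7 ≈ 1500 → fails
(7, 1): LHS = e^8 ≈ 2981, RHS = e + e^7 ≈ 1099 → fails

No pair satisfies the claim.

Answer: None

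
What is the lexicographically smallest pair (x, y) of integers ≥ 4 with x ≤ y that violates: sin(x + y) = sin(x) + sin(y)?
Substituting (4, 4) into the claim:
LHS = sin(4 + 4) = sin(8) ≈ 0.9894
RHS = sin(4) + sin(4) = 2·sin(4) ≈ -1.514

Since LHS ≠ RHS, this pair disproves the claim, and no lexicographically smaller pair (x ≤ y, integers ≥ 4) does.

For instance (6, 9) is also a counterexample (LHS = sin(15) ≈ 0.6503, RHS = sin(6) + sin(9) ≈ 0.1327), but it's lexicographically larger.

Answer: (x, y) = (4, 4)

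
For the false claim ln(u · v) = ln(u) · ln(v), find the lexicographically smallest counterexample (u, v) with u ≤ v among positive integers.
(u, v) = (1, 2)

Substituting (1, 2) into the claim:
LHS = ln(1 · 2) = ln(2) ≈ 0.6931
RHS = ln(1) · ln(2) = 0

Since LHS ≠ RHS, this pair disproves the claim, and no lexicographically smaller pair (u ≤ v, positive integers) does.

For instance (1, 6) is also a counterexample (LHS = ln(6) ≈ 1.792, RHS = 0), but it's lexicographically larger.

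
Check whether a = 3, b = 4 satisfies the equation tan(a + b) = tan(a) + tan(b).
Substituting a = 3, b = 4:

LHS = tan(3 + 4) = tan(7) ≈ 0.8714
RHS = tan(3) + tan(4) ≈ 1.015

LHS ≠ RHS, so the equation does not hold at this point.

Answer: Fails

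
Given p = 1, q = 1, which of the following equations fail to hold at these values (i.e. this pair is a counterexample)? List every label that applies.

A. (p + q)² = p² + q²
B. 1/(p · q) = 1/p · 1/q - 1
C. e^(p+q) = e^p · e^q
A, B

Evaluating each claim at the given values:
A. LHS = 4, RHS = 2 → fails here (LHS ≠ RHS)
B. LHS = 1, RHS = 0 → fails here (LHS ≠ RHS)
C. LHS = e^2 ≈ 7.389, RHS = e^2 ≈ 7.389 → holds here (LHS = RHS)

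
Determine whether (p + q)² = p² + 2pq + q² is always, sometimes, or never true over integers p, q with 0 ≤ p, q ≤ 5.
The identity holds for every pair in the range. For instance at (p, q) = (4, 2): both sides equal 36.

Answer: Always true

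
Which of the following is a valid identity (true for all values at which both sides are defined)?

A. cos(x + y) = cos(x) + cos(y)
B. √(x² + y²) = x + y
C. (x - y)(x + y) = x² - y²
C

A: fails at (3, 7) — LHS = cos(10) ≈ -0.8391, RHS = cos(3) + cos(7) ≈ -0.2361.
B: fails at (3, 7) — LHS = √(58) ≈ 7.616, RHS = 10.
C: holds — e.g. at (1, 1), both sides equal 0.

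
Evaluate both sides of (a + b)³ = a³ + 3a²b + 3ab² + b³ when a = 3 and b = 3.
LHS = (3 + 3)³ = 216
RHS = 3³ + 3·3²·3 + 3·3·3² + 3³ = 216

LHS = RHS: the two sides agree.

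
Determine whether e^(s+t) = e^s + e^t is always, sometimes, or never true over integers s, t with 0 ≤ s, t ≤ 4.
The claim fails for every pair in the range. For instance at (s, t) = (3, 3): LHS = e^6 ≈ 403.4, RHS = 2·e^3 ≈ 40.17.

Answer: Never true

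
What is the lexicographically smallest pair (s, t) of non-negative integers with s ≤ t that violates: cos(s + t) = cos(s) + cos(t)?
Substituting (0, 0) into the claim:
LHS = cos(0 + 0) = 1
RHS = cos(0) + cos(0) = 2

Since LHS ≠ RHS, this pair disproves the claim, and no lexicographically smaller pair (s ≤ t, non-negative integers) does.

For instance (1, 4) is also a counterexample (LHS = cos(5) ≈ 0.2837, RHS = cos(4) + cos(1) ≈ -0.1133), but it's lexicographically larger.

Answer: (s, t) = (0, 0)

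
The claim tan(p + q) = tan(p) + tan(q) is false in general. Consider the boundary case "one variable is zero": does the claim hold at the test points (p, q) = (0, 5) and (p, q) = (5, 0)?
Yes, holds at both test points

At (0, 5): LHS = tan(5) ≈ -3.381, RHS = tan(5) ≈ -3.381 → equal
At (5, 0): LHS = tan(5) ≈ -3.381, RHS = tan(5) ≈ -3.381 → equal

So the claim does hold at both of these boundary points, even though it is not an identity.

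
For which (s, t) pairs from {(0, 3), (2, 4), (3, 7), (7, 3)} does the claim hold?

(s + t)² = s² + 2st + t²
All pairs

Testing each pair:
(0, 3): LHS = 9, RHS = 9 → holds
(2, 4): LHS = 36, RHS = 36 → holds
(3, 7): LHS = 100, RHS = 100 → holds
(7, 3): LHS = 100, RHS = 100 → holds

Every pair satisfies the claim.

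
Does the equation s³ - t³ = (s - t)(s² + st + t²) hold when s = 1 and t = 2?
Holds

Substituting s = 1, t = 2:

LHS = 1³ - 2³ = -7
RHS = (1 - 2)(1² + 1·2 + 2²) = -7

LHS = RHS, so the equation holds at this point.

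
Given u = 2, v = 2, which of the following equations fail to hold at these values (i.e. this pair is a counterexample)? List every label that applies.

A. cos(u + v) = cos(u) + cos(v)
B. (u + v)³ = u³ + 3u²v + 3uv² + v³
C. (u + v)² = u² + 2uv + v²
Evaluating each claim at the given values:
A. LHS = cos(4) ≈ -0.6536, RHS = 2·cos(2) ≈ -0.8323 → fails here (LHS ≠ RHS)
B. LHS = 64, RHS = 64 → holds here (LHS = RHS)
C. LHS = 16, RHS = 16 → holds here (LHS = RHS)

Answer: A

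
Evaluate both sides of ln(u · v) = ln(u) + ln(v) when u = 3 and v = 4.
LHS = ln(3 · 4) = ln(12) ≈ 2.485
RHS = ln(3) + ln(4) ≈ 2.485

LHS = RHS: the two sides agree.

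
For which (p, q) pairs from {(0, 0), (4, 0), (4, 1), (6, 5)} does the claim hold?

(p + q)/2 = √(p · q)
(0, 0)

Testing each pair:
(0, 0): LHS = 0, RHS = 0 → holds
(4, 0): LHS = 2, RHS = 0 → fails
(4, 1): LHS = 5/2, RHS = 2 → fails
(6, 5): LHS = 11/2, RHS = √(30) ≈ 5.477 → fails

1 of 4 pairs satisfies the claim.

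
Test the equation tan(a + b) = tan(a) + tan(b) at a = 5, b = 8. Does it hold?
Fails

Substituting a = 5, b = 8:

LHS = tan(5 + 8) = tan(13) ≈ 0.463
RHS = tan(5) + tan(8) ≈ -10.18

LHS ≠ RHS, so the equation does not hold at this point.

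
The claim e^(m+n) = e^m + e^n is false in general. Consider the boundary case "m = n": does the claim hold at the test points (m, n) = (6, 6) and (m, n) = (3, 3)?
No, fails at both test points

At (6, 6): LHS = e^12 ≈ 162754.8 ≠ RHS = 2·e^6 ≈ 806.9
At (3, 3): LHS = e^6 ≈ 403.4 ≠ RHS = 2·e^3 ≈ 40.17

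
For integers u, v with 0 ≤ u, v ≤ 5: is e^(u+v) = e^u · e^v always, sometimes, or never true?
Always true

The identity holds for every pair in the range. For instance at (u, v) = (2, 0): both sides equal e^2 ≈ 7.389.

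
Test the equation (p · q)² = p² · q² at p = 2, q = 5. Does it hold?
Holds

Substituting p = 2, q = 5:

LHS = (2 · 5)² = 100
RHS = 2² · 5² = 100

LHS = RHS, so the equation holds at this point.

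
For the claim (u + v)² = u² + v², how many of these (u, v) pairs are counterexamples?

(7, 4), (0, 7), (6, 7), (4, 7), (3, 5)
Testing each pair:
(7, 4): LHS = 121, RHS = 65 → counterexample
(0, 7): LHS = 49, RHS = 49 → satisfies claim
(6, 7): LHS = 169, RHS = 85 → counterexample
(4, 7): LHS = 121, RHS = 65 → counterexample
(3, 5): LHS = 64, RHS = 34 → counterexample

That makes 4 counterexamples.

Answer: 4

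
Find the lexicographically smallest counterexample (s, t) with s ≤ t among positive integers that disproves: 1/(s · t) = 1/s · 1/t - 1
Substituting (1, 1) into the claim:
LHS = 1/(1 · 1) = 1
RHS = 1/1 · 1/1 - 1 = 0

Since LHS ≠ RHS, this pair disproves the claim, and no lexicographically smaller pair (s ≤ t, positive integers) does.

For instance (2, 2) is also a counterexample (LHS = 1/4, RHS = -3/4), but it's lexicographically larger.

Answer: (s, t) = (1, 1)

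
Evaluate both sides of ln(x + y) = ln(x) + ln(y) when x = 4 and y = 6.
LHS = ln(4 + 6) = ln(10) ≈ 2.303
RHS = ln(4) + ln(6) ≈ 3.178

LHS ≠ RHS (they differ by about 0.8755), so the equation does not hold here.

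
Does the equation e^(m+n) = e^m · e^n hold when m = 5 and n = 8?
Holds

Substituting m = 5, n = 8:

LHS = e^(5+8) = e^13 ≈ 442413.4
RHS = e^5 · e^8 = e^13 ≈ 442413.4

LHS = RHS, so the equation holds at this point.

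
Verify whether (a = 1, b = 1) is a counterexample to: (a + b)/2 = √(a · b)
No

Substituting a = 1, b = 1:
LHS = (1 + 1)/2 = 1
RHS = √(1 · 1) = 1

The sides agree, so this pair does not disprove the claim.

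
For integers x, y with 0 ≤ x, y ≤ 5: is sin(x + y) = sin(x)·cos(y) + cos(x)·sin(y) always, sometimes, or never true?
The identity holds for every pair in the range. For instance at (x, y) = (2, 4): both sides equal sin(6) ≈ -0.2794.

Answer: Always true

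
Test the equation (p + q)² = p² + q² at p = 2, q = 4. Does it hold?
Substituting p = 2, q = 4:

LHS = (2 + 4)² = 36
RHS = 2² + 4² = 20

LHS ≠ RHS, so the equation does not hold at this point.

Answer: Fails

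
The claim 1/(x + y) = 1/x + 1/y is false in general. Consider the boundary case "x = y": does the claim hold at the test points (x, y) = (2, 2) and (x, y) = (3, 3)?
At (2, 2): LHS = 1/4 ≠ RHS = 1
At (3, 3): LHS = 1/6 ≠ RHS = 2/3

Answer: No, fails at both test points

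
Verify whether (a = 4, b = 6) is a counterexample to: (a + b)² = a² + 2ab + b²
Substituting a = 4, b = 6:
LHS = (4 + 6)² = 100
RHS = 4² + 2·4·6 + 6² = 100

The sides agree, so this pair does not disprove the claim.

Answer: No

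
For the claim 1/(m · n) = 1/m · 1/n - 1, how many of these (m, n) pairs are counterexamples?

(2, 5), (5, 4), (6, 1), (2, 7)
4

Testing each pair:
(2, 5): LHS = 1/10, RHS = -9/10 → counterexample
(5, 4): LHS = 1/20, RHS = -19/20 → counterexample
(6, 1): LHS = 1/6, RHS = -5/6 → counterexample
(2, 7): LHS = 1/14, RHS = -13/14 → counterexample

That makes 4 counterexamples.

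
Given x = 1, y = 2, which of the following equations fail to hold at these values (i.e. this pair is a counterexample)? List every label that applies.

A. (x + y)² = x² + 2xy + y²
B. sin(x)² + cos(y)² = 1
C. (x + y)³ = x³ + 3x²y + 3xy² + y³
B

Evaluating each claim at the given values:
A. LHS = 9, RHS = 9 → holds here (LHS = RHS)
B. LHS = cos(2)² + sin(1)² ≈ 0.8813, RHS = 1 → fails here (LHS ≠ RHS)
C. LHS = 27, RHS = 27 → holds here (LHS = RHS)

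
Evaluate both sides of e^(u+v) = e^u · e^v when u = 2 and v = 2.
LHS = e^(2+2) = e^4 ≈ 54.6
RHS = e^2 · e^2 = e^4 ≈ 54.6

LHS = RHS: the two sides agree.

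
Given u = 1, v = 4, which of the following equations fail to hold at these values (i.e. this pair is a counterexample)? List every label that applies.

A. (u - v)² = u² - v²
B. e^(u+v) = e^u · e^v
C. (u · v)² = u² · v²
Evaluating each claim at the given values:
A. LHS = 9, RHS = -15 → fails here (LHS ≠ RHS)
B. LHS = e^5 ≈ 148.4, RHS = e^5 ≈ 148.4 → holds here (LHS = RHS)
C. LHS = 16, RHS = 16 → holds here (LHS = RHS)

Answer: A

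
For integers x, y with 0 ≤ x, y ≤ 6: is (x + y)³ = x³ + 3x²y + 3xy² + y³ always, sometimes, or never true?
The identity holds for every pair in the range. For instance at (x, y) = (0, 5): both sides equal 125.

Answer: Always true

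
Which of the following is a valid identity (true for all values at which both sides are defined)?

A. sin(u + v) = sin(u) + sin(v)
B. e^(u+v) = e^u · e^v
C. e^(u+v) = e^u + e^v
B

A: fails at (1, 5) — LHS = sin(6) ≈ -0.2794, RHS = sin(5) + sin(1) ≈ -0.1175.
B: holds — e.g. at (3, 5), both sides equal e^8 ≈ 2981.
C: fails at (1, 5) — LHS = e^6 ≈ 403.4, RHS = e + e^5 ≈ 151.1.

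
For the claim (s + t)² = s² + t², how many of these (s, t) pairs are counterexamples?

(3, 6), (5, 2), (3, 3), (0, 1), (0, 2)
3

Testing each pair:
(3, 6): LHS = 81, RHS = 45 → counterexample
(5, 2): LHS = 49, RHS = 29 → counterexample
(3, 3): LHS = 36, RHS = 18 → counterexample
(0, 1): LHS = 1, RHS = 1 → satisfies claim
(0, 2): LHS = 4, RHS = 4 → satisfies claim

That makes 3 counterexamples.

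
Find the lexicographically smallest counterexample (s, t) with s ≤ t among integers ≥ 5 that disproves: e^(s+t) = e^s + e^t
(s, t) = (5, 5)

Substituting (5, 5) into the claim:
LHS = e^(5+5) = e^10 ≈ 22026.5
RHS = e^5 + e^5 = 2·e^5 ≈ 296.8

Since LHS ≠ RHS, this pair disproves the claim, and no lexicographically smaller pair (s ≤ t, integers ≥ 5) does.

For instance (6, 10) is also a counterexample (LHS = e^16 ≈ 8886110.5, RHS = e^6 + e^10 ≈ 22429.9), but it's lexicographically larger.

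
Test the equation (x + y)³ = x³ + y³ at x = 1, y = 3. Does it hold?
Fails

Substituting x = 1, y = 3:

LHS = (1 + 3)³ = 64
RHS = 1³ + 3³ = 28

LHS ≠ RHS, so the equation does not hold at this point.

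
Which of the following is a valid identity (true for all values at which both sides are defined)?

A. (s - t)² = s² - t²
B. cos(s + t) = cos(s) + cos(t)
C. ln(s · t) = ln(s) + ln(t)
A: fails at (0, 1) — LHS = 1, RHS = -1.
B: fails at (4, 4) — LHS = cos(8) ≈ -0.1455, RHS = 2·cos(4) ≈ -1.307.
C: holds — e.g. at (3, 7), both sides equal ln(21) ≈ 3.045.

Answer: C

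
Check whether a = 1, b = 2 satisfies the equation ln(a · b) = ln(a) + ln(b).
Substituting a = 1, b = 2:

LHS = ln(1 · 2) = ln(2) ≈ 0.6931
RHS = ln(1) + ln(2) = ln(2) ≈ 0.6931

LHS = RHS, so the equation holds at this point.

Answer: Holds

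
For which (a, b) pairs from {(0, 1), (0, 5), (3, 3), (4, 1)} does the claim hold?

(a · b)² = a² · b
(0, 1), (0, 5), (4, 1)

Testing each pair:
(0, 1): LHS = 0, RHS = 0 → holds
(0, 5): LHS = 0, RHS = 0 → holds
(3, 3): LHS = 81, RHS = 27 → fails
(4, 1): LHS = 16, RHS = 16 → holds

3 of 4 pairs satisfy the claim.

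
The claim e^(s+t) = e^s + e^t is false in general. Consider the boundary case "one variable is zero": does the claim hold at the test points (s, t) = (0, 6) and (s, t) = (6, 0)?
No, fails at both test points

At (0, 6): LHS = e^6 ≈ 403.4 ≠ RHS = 1 + e^6 ≈ 404.4
At (6, 0): LHS = e^6 ≈ 403.4 ≠ RHS = 1 + e^6 ≈ 404.4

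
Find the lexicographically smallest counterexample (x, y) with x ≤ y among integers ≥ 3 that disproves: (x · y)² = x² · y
(x, y) = (3, 3)

Substituting (3, 3) into the claim:
LHS = (3 · 3)² = 81
RHS = 3² · 3 = 27

Since LHS ≠ RHS, this pair disproves the claim, and no lexicographically smaller pair (x ≤ y, integers ≥ 3) does.

For instance (6, 7) is also a counterexample (LHS = 1764, RHS = 252), but it's lexicographically larger.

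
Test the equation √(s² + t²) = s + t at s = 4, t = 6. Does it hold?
Fails

Substituting s = 4, t = 6:

LHS = √(4² + 6²) = 2·√(13) ≈ 7.211
RHS = 4 + 6 = 10

LHS ≠ RHS, so the equation does not hold at this point.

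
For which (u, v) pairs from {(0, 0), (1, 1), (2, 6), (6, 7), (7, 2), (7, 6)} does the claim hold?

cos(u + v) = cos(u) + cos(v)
Testing each pair:
(0, 0): LHS = 1, RHS = 2 → fails
(1, 1): LHS = cos(2) ≈ -0.4161, RHS = 2·cos(1) ≈ 1.081 → fails
(2, 6): LHS = cos(8) ≈ -0.1455, RHS = cos(2) + cos(6) ≈ 0.544 → fails
(6, 7): LHS = cos(13) ≈ 0.9074, RHS = cos(7) + cos(6) ≈ 1.714 → fails
(7, 2): LHS = cos(9) ≈ -0.9111, RHS = cos(2) + cos(7) ≈ 0.3378 → fails
(7, 6): LHS = cos(13) ≈ 0.9074, RHS = cos(7) + cos(6) ≈ 1.714 → fails

No pair satisfies the claim.

Answer: None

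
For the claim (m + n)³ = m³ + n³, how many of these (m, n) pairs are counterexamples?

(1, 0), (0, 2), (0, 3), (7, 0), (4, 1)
Testing each pair:
(1, 0): LHS = 1, RHS = 1 → satisfies claim
(0, 2): LHS = 8, RHS = 8 → satisfies claim
(0, 3): LHS = 27, RHS = 27 → satisfies claim
(7, 0): LHS = 343, RHS = 343 → satisfies claim
(4, 1): LHS = 125, RHS = 65 → counterexample

That makes 1 counterexample.

Answer: 1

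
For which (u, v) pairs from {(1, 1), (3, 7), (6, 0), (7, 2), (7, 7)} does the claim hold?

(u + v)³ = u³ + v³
Testing each pair:
(1, 1): LHS = 8, RHS = 2 → fails
(3, 7): LHS = 1000, RHS = 370 → fails
(6, 0): LHS = 216, RHS = 216 → holds
(7, 2): LHS = 729, RHS = 351 → fails
(7, 7): LHS = 2744, RHS = 686 → fails

1 of 5 pairs satisfies the claim.

Answer: (6, 0)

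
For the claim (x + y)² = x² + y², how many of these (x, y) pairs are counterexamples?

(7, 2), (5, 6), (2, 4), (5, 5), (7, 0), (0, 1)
Testing each pair:
(7, 2): LHS = 81, RHS = 53 → counterexample
(5, 6): LHS = 121, RHS = 61 → counterexample
(2, 4): LHS = 36, RHS = 20 → counterexample
(5, 5): LHS = 100, RHS = 50 → counterexample
(7, 0): LHS = 49, RHS = 49 → satisfies claim
(0, 1): LHS = 1, RHS = 1 → satisfies claim

That makes 4 counterexamples.

Answer: 4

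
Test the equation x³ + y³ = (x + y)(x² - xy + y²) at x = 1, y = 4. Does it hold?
Holds

Substituting x = 1, y = 4:

LHS = 1³ + 4³ = 65
RHS = (1 + 4)(1² - 1·4 + 4²) = 65

LHS = RHS, so the equation holds at this point.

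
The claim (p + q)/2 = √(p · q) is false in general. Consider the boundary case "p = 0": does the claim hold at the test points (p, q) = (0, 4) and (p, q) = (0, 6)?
At (0, 4): LHS = 2 ≠ RHS = 0
At (0, 6): LHS = 3 ≠ RHS = 0

Answer: No, fails at both test points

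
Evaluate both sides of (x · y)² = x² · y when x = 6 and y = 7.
LHS = (6 · 7)² = 1764
RHS = 6² · 7 = 252

LHS ≠ RHS, so the equation does not hold here.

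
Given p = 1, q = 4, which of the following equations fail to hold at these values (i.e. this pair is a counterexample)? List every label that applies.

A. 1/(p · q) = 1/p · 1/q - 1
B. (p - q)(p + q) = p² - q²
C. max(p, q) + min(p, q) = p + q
Evaluating each claim at the given values:
A. LHS = 1/4, RHS = -3/4 → fails here (LHS ≠ RHS)
B. LHS = -15, RHS = -15 → holds here (LHS = RHS)
C. LHS = 5, RHS = 5 → holds here (LHS = RHS)

Answer: A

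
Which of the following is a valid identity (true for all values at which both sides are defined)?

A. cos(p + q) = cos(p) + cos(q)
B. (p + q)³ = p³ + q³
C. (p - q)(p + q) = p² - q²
C

A: fails at (6, 7) — LHS = cos(13) ≈ 0.9074, RHS = cos(7) + cos(6) ≈ 1.714.
B: fails at (1, 4) — LHS = 125, RHS = 65.
C: holds — e.g. at (1, 5), both sides equal -24.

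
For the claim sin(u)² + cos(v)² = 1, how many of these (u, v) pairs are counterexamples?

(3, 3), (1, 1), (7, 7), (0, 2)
1

Testing each pair:
(3, 3): LHS = sin(3)² + cos(3)² = 1, RHS = 1 → satisfies claim
(1, 1): LHS = cos(1)² + sin(1)² = 1, RHS = 1 → satisfies claim
(7, 7): LHS = sin(7)² + cos(7)² = 1, RHS = 1 → satisfies claim
(0, 2): LHS = cos(2)² ≈ 0.1732, RHS = 1 → counterexample

That makes 1 counterexample.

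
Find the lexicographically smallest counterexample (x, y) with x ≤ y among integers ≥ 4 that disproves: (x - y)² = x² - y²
Substituting (4, 5) into the claim:
LHS = (4 - 5)² = 1
RHS = 4² - 5² = -9

Since LHS ≠ RHS, this pair disproves the claim, and no lexicographically smaller pair (x ≤ y, integers ≥ 4) does.

For instance (7, 10) is also a counterexample (LHS = 9, RHS = -51), but it's lexicographically larger.

Answer: (x, y) = (4, 5)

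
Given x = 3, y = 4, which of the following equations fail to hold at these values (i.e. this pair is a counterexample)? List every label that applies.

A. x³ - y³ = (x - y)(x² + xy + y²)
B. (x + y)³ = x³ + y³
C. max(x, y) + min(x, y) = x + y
Evaluating each claim at the given values:
A. LHS = -37, RHS = -37 → holds here (LHS = RHS)
B. LHS = 343, RHS = 91 → fails here (LHS ≠ RHS)
C. LHS = 7, RHS = 7 → holds here (LHS = RHS)

Answer: B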